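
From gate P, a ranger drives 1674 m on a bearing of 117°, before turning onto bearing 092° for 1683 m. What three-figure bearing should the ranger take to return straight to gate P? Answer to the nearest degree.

284°

Leg 1 (117°, 1674 m): east 1674 sin 117° = 1491.54, north 1674 cos 117° = -759.98
Leg 2 (092°, 1683 m): east 1683 sin 92° = 1681.97, north 1683 cos 92° = -58.74
Net displacement: 3173.52 east, -818.72 north. Direction back to start is (-3173.52, 818.72): bearing = atan2(-3173.52, 818.72) mod 360° = 284.47° ≈ 284°.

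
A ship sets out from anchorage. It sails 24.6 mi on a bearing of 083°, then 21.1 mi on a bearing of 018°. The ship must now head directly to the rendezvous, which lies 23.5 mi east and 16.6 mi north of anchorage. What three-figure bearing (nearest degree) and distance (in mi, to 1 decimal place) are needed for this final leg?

Leg 1 (083°, 24.6 mi): east 24.6 sin 83° = 24.42, north 24.6 cos 83° = 3.00
Leg 2 (018°, 21.1 mi): east 21.1 sin 18° = 6.52, north 21.1 cos 18° = 20.07
Current position: (30.94, 23.07). Target: (23.5, 16.6). Remaining: Δeast = -7.44, Δnorth = -6.47.
Bearing = atan2(-7.44, -6.47) mod 360° = 229.00°; distance = √((-7.44)² + (-6.47)²) = 9.854 mi.

229°, 9.9 mi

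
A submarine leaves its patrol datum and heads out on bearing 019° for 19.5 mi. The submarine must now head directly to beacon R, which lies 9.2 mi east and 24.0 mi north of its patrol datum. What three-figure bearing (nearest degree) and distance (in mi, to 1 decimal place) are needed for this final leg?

Leg 1 (019°, 19.5 mi): east 19.5 sin 19° = 6.35, north 19.5 cos 19° = 18.44
Current position: (6.35, 18.44). Target: (9.2, 24.0). Remaining: Δeast = 2.85, Δnorth = 5.56.
Bearing = atan2(2.85, 5.56) mod 360° = 27.14°; distance = √((2.85)² + (5.56)²) = 6.251 mi.

027°, 6.3 mi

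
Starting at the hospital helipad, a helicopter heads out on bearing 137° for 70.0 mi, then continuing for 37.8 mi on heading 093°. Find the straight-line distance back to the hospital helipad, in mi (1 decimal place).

100.7 mi

Leg 1 (137°, 70.0 mi): east 70.0 sin 137° = 47.74, north 70.0 cos 137° = -51.19
Leg 2 (093°, 37.8 mi): east 37.8 sin 93° = 37.75, north 37.8 cos 93° = -1.98
Net: 85.49 east, -53.17 north. Distance = √((85.49)² + (-53.17)²) = 100.676 mi.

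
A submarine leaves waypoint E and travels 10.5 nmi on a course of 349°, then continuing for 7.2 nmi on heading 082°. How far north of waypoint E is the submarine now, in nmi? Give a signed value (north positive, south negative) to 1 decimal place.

11.3 nmi

Leg 1 (349°, 10.5 nmi): east 10.5 sin 349° = -2.00, north 10.5 cos 349° = 10.31
Leg 2 (082°, 7.2 nmi): east 7.2 sin 82° = 7.13, north 7.2 cos 82° = 1.00
Net north component: 11.31 nmi.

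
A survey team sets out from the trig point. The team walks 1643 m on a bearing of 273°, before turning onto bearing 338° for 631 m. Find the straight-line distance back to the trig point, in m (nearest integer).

Leg 1 (273°, 1643 m): east 1643 sin 273° = -1640.75, north 1643 cos 273° = 85.99
Leg 2 (338°, 631 m): east 631 sin 338° = -236.38, north 631 cos 338° = 585.05
Net: -1877.13 east, 671.04 north. Distance = √((-1877.13)² + (671.04)²) = 1993.463 m.

1993 m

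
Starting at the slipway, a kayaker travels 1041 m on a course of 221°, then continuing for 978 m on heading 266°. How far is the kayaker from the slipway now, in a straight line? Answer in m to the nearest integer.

Leg 1 (221°, 1041 m): east 1041 sin 221° = -682.96, north 1041 cos 221° = -785.65
Leg 2 (266°, 978 m): east 978 sin 266° = -975.62, north 978 cos 266° = -68.22
Net: -1658.58 east, -853.87 north. Distance = √((-1658.58)² + (-853.87)²) = 1865.469 m.

1865 m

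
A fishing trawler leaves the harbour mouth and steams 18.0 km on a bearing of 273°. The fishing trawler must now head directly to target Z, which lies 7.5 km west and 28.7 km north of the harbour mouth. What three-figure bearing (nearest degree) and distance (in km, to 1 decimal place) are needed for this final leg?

Leg 1 (273°, 18.0 km): east 18.0 sin 273° = -17.98, north 18.0 cos 273° = 0.94
Current position: (-17.98, 0.94). Target: (-7.5, 28.7). Remaining: Δeast = 10.48, Δnorth = 27.76.
Bearing = atan2(10.48, 27.76) mod 360° = 20.68°; distance = √((10.48)² + (27.76)²) = 29.669 km.

021°, 29.7 km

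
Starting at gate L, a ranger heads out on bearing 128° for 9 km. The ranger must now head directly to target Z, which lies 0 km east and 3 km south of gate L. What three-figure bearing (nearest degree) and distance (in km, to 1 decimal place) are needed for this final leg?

290°, 7.5 km

Leg 1 (128°, 9 km): east 9 sin 128° = 7.09, north 9 cos 128° = -5.54
Current position: (7.09, -5.54). Target: (0, -3). Remaining: Δeast = -7.09, Δnorth = 2.54.
Bearing = atan2(-7.09, 2.54) mod 360° = 289.71°; distance = √((-7.09)² + (2.54)²) = 7.534 km.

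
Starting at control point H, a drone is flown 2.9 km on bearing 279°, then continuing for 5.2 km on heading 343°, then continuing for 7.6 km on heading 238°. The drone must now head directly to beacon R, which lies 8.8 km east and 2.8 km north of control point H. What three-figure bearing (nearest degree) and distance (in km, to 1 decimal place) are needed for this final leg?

Leg 1 (279°, 2.9 km): east 2.9 sin 279° = -2.86, north 2.9 cos 279° = 0.45
Leg 2 (343°, 5.2 km): east 5.2 sin 343° = -1.52, north 5.2 cos 343° = 4.97
Leg 3 (238°, 7.6 km): east 7.6 sin 238° = -6.45, north 7.6 cos 238° = -4.03
Current position: (-10.83, 1.40). Target: (8.8, 2.8). Remaining: Δeast = 19.63, Δnorth = 1.40.
Bearing = atan2(19.63, 1.40) mod 360° = 85.92°; distance = √((19.63)² + (1.40)²) = 19.680 km.

086°, 19.7 km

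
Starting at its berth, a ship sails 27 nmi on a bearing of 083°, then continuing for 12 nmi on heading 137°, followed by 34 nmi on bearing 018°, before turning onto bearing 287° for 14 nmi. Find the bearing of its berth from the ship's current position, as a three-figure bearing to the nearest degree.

Leg 1 (083°, 27 nmi): east 27 sin 83° = 26.80, north 27 cos 83° = 3.29
Leg 2 (137°, 12 nmi): east 12 sin 137° = 8.18, north 12 cos 137° = -8.78
Leg 3 (018°, 34 nmi): east 34 sin 18° = 10.51, north 34 cos 18° = 32.34
Leg 4 (287°, 14 nmi): east 14 sin 287° = -13.39, north 14 cos 287° = 4.09
Net displacement: 32.10 east, 30.94 north. Direction back to start is (-32.10, -30.94): bearing = atan2(-32.10, -30.94) mod 360° = 226.05° ≈ 226°.

226°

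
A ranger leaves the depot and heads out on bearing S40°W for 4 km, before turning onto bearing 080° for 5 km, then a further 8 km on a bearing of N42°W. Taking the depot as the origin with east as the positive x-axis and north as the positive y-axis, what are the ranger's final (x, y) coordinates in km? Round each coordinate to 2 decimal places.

(-3.00, 3.75)

Leg 1 (S40°W, 4 km): east 4 sin 220° = -2.57, north 4 cos 220° = -3.06
Leg 2 (080°, 5 km): east 5 sin 80° = 4.92, north 5 cos 80° = 0.87
Leg 3 (N42°W, 8 km): east 8 sin 318° = -5.35, north 8 cos 318° = 5.95
Summing: -3.00 km east, 3.75 km north → (-3.00, 3.75).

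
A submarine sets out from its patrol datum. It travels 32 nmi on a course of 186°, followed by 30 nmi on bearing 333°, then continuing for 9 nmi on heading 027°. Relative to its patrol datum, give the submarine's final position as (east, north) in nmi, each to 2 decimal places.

Leg 1 (186°, 32 nmi): east 32 sin 186° = -3.34, north 32 cos 186° = -31.82
Leg 2 (333°, 30 nmi): east 30 sin 333° = -13.62, north 30 cos 333° = 26.73
Leg 3 (027°, 9 nmi): east 9 sin 27° = 4.09, north 9 cos 27° = 8.02
Summing: -12.88 nmi east, 2.92 nmi north → (-12.88, 2.92).

(-12.88, 2.92)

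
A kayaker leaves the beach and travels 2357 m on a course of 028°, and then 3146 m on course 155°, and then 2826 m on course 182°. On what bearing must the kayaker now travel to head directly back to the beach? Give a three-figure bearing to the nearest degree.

327°

Leg 1 (028°, 2357 m): east 2357 sin 28° = 1106.54, north 2357 cos 28° = 2081.11
Leg 2 (155°, 3146 m): east 3146 sin 155° = 1329.56, north 3146 cos 155° = -2851.24
Leg 3 (182°, 2826 m): east 2826 sin 182° = -98.63, north 2826 cos 182° = -2824.28
Net displacement: 2337.48 east, -3594.42 north. Direction back to start is (-2337.48, 3594.42): bearing = atan2(-2337.48, 3594.42) mod 360° = 326.96° ≈ 327°.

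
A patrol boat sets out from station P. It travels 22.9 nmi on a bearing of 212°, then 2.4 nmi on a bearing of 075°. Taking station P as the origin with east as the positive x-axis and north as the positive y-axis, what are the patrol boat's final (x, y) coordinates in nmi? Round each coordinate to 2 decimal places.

Leg 1 (212°, 22.9 nmi): east 22.9 sin 212° = -12.14, north 22.9 cos 212° = -19.42
Leg 2 (075°, 2.4 nmi): east 2.4 sin 75° = 2.32, north 2.4 cos 75° = 0.62
Summing: -9.82 nmi east, -18.80 nmi north → (-9.82, -18.80).

(-9.82, -18.80)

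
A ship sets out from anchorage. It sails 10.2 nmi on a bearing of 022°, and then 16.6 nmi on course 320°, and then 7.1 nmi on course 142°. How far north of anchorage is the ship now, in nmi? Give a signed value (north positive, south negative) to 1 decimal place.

Leg 1 (022°, 10.2 nmi): east 10.2 sin 22° = 3.82, north 10.2 cos 22° = 9.46
Leg 2 (320°, 16.6 nmi): east 16.6 sin 320° = -10.67, north 16.6 cos 320° = 12.72
Leg 3 (142°, 7.1 nmi): east 7.1 sin 142° = 4.37, north 7.1 cos 142° = -5.59
Net north component: 16.58 nmi.

16.6 nmi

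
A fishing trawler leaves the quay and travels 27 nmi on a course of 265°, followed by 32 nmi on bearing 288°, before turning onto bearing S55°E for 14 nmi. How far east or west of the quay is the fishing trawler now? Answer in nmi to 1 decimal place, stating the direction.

Leg 1 (265°, 27 nmi): east 27 sin 265° = -26.90, north 27 cos 265° = -2.35
Leg 2 (288°, 32 nmi): east 32 sin 288° = -30.43, north 32 cos 288° = 9.89
Leg 3 (S55°E, 14 nmi): east 14 sin 125° = 11.47, north 14 cos 125° = -8.03
Net east component: -45.86 nmi.

45.9 nmi west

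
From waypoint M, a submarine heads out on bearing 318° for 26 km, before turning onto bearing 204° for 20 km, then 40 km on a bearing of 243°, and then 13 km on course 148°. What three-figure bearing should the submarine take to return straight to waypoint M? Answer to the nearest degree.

Leg 1 (318°, 26 km): east 26 sin 318° = -17.40, north 26 cos 318° = 19.32
Leg 2 (204°, 20 km): east 20 sin 204° = -8.13, north 20 cos 204° = -18.27
Leg 3 (243°, 40 km): east 40 sin 243° = -35.64, north 40 cos 243° = -18.16
Leg 4 (148°, 13 km): east 13 sin 148° = 6.89, north 13 cos 148° = -11.02
Net displacement: -54.28 east, -28.13 north. Direction back to start is (54.28, 28.13): bearing = atan2(54.28, 28.13) mod 360° = 62.60° ≈ 063°.

063°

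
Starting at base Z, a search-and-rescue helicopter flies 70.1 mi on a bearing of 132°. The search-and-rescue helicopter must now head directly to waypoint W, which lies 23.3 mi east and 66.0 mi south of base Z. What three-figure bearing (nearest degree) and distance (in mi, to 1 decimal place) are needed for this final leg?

Leg 1 (132°, 70.1 mi): east 70.1 sin 132° = 52.09, north 70.1 cos 132° = -46.91
Current position: (52.09, -46.91). Target: (23.3, -66.0). Remaining: Δeast = -28.79, Δnorth = -19.09.
Bearing = atan2(-28.79, -19.09) mod 360° = 236.45°; distance = √((-28.79)² + (-19.09)²) = 34.550 mi.

236°, 34.5 mi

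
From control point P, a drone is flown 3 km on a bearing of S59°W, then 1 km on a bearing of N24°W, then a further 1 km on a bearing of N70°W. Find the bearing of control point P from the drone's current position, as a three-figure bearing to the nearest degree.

Leg 1 (S59°W, 3 km): east 3 sin 239° = -2.57, north 3 cos 239° = -1.55
Leg 2 (N24°W, 1 km): east 1 sin 336° = -0.41, north 1 cos 336° = 0.91
Leg 3 (N70°W, 1 km): east 1 sin 290° = -0.94, north 1 cos 290° = 0.34
Net displacement: -3.92 east, -0.29 north. Direction back to start is (3.92, 0.29): bearing = atan2(3.92, 0.29) mod 360° = 85.77° ≈ 086°.

086°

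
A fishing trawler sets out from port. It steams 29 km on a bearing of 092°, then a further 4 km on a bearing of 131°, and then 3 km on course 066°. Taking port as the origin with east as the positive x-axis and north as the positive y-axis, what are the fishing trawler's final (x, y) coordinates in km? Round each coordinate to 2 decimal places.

Leg 1 (092°, 29 km): east 29 sin 92° = 28.98, north 29 cos 92° = -1.01
Leg 2 (131°, 4 km): east 4 sin 131° = 3.02, north 4 cos 131° = -2.62
Leg 3 (066°, 3 km): east 3 sin 66° = 2.74, north 3 cos 66° = 1.22
Summing: 34.74 km east, -2.42 km north → (34.74, -2.42).

(34.74, -2.42)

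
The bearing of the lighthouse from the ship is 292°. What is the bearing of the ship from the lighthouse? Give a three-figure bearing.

112°

Back-bearing = 292° − 180° = 112°.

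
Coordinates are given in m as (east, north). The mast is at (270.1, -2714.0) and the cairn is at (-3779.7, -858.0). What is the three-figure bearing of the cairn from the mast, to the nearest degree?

Δeast = -3779.7 − 270.1 = -4049.80; Δnorth = -858.0 − -2714.0 = 1856.00.
Bearing = atan2(Δeast, Δnorth) mod 360° = 294.62° ≈ 295°.

295°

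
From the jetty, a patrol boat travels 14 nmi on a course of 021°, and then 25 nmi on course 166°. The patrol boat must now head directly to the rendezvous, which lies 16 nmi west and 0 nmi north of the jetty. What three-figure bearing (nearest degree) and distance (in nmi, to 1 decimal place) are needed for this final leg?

292°, 29.3 nmi

Leg 1 (021°, 14 nmi): east 14 sin 21° = 5.02, north 14 cos 21° = 13.07
Leg 2 (166°, 25 nmi): east 25 sin 166° = 6.05, north 25 cos 166° = -24.26
Current position: (11.07, -11.19). Target: (-16, 0). Remaining: Δeast = -27.07, Δnorth = 11.19.
Bearing = atan2(-27.07, 11.19) mod 360° = 292.46°; distance = √((-27.07)² + (11.19)²) = 29.286 nmi.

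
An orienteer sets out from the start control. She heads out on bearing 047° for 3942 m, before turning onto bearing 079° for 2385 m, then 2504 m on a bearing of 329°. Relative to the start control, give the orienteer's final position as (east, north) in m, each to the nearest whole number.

(3935, 5290)

Leg 1 (047°, 3942 m): east 3942 sin 47° = 2883.00, north 3942 cos 47° = 2688.44
Leg 2 (079°, 2385 m): east 2385 sin 79° = 2341.18, north 2385 cos 79° = 455.08
Leg 3 (329°, 2504 m): east 2504 sin 329° = -1289.66, north 2504 cos 329° = 2146.35
Summing: 3934.52 m east, 5289.86 m north → (3935, 5290).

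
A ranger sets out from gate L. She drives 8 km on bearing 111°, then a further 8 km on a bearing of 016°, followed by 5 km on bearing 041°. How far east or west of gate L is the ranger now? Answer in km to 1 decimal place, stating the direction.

Leg 1 (111°, 8 km): east 8 sin 111° = 7.47, north 8 cos 111° = -2.87
Leg 2 (016°, 8 km): east 8 sin 16° = 2.21, north 8 cos 16° = 7.69
Leg 3 (041°, 5 km): east 5 sin 41° = 3.28, north 5 cos 41° = 3.77
Net east component: 12.95 km.

13.0 km east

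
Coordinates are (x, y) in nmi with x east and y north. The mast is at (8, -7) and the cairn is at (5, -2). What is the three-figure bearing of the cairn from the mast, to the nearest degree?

Δeast = 5 − 8 = -3.00; Δnorth = -2 − -7 = 5.00.
Bearing = atan2(Δeast, Δnorth) mod 360° = 329.04° ≈ 329°.

329°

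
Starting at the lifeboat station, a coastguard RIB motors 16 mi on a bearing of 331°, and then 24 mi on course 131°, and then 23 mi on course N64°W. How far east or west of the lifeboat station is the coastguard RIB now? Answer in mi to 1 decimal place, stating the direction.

Leg 1 (331°, 16 mi): east 16 sin 331° = -7.76, north 16 cos 331° = 13.99
Leg 2 (131°, 24 mi): east 24 sin 131° = 18.11, north 24 cos 131° = -15.75
Leg 3 (N64°W, 23 mi): east 23 sin 296° = -20.67, north 23 cos 296° = 10.08
Net east component: -10.32 mi.

10.3 mi west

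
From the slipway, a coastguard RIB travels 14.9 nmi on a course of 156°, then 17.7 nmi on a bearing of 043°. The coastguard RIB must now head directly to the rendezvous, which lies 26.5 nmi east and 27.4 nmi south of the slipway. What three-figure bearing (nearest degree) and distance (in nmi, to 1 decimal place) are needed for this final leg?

Leg 1 (156°, 14.9 nmi): east 14.9 sin 156° = 6.06, north 14.9 cos 156° = -13.61
Leg 2 (043°, 17.7 nmi): east 17.7 sin 43° = 12.07, north 17.7 cos 43° = 12.94
Current position: (18.13, -0.67). Target: (26.5, -27.4). Remaining: Δeast = 8.37, Δnorth = -26.73.
Bearing = atan2(8.37, -26.73) mod 360° = 162.62°; distance = √((8.37)² + (-26.73)²) = 28.012 nmi.

163°, 28.0 nmi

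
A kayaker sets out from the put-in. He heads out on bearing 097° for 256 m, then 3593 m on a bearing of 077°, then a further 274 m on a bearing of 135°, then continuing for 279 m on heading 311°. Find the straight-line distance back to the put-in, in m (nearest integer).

3816 m

Leg 1 (097°, 256 m): east 256 sin 97° = 254.09, north 256 cos 97° = -31.20
Leg 2 (077°, 3593 m): east 3593 sin 77° = 3500.91, north 3593 cos 77° = 808.25
Leg 3 (135°, 274 m): east 274 sin 135° = 193.75, north 274 cos 135° = -193.75
Leg 4 (311°, 279 m): east 279 sin 311° = -210.56, north 279 cos 311° = 183.04
Net: 3738.19 east, 766.34 north. Distance = √((3738.19)² + (766.34)²) = 3815.930 m.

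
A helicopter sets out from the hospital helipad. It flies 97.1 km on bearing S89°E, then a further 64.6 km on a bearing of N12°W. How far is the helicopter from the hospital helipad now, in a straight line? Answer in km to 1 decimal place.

Leg 1 (S89°E, 97.1 km): east 97.1 sin 91° = 97.09, north 97.1 cos 91° = -1.69
Leg 2 (N12°W, 64.6 km): east 64.6 sin 348° = -13.43, north 64.6 cos 348° = 63.19
Net: 83.65 east, 61.49 north. Distance = √((83.65)² + (61.49)²) = 103.824 km.

103.8 km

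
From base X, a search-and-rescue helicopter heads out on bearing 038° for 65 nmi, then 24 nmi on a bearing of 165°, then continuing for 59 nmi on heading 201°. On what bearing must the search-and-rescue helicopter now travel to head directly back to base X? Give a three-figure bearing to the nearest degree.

317°

Leg 1 (038°, 65 nmi): east 65 sin 38° = 40.02, north 65 cos 38° = 51.22
Leg 2 (165°, 24 nmi): east 24 sin 165° = 6.21, north 24 cos 165° = -23.18
Leg 3 (201°, 59 nmi): east 59 sin 201° = -21.14, north 59 cos 201° = -55.08
Net displacement: 25.09 east, -27.04 north. Direction back to start is (-25.09, 27.04): bearing = atan2(-25.09, 27.04) mod 360° = 317.15° ≈ 317°.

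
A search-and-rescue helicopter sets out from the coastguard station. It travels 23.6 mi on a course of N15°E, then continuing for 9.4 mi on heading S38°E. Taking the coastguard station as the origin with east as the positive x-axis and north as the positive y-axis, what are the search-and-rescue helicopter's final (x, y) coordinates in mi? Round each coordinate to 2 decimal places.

Leg 1 (N15°E, 23.6 mi): east 23.6 sin 15° = 6.11, north 23.6 cos 15° = 22.80
Leg 2 (S38°E, 9.4 mi): east 9.4 sin 142° = 5.79, north 9.4 cos 142° = -7.41
Summing: 11.90 mi east, 15.39 mi north → (11.90, 15.39).

(11.90, 15.39)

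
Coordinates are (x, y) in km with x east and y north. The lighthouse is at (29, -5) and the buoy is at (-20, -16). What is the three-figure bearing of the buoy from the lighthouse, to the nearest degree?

257°

Δeast = -20 − 29 = -49.00; Δnorth = -16 − -5 = -11.00.
Bearing = atan2(Δeast, Δnorth) mod 360° = 257.35° ≈ 257°.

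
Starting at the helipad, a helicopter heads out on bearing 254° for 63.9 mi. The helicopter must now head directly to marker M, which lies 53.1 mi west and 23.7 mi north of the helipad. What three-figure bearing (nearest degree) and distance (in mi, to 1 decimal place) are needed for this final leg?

011°, 42.1 mi

Leg 1 (254°, 63.9 mi): east 63.9 sin 254° = -61.42, north 63.9 cos 254° = -17.61
Current position: (-61.42, -17.61). Target: (-53.1, 23.7). Remaining: Δeast = 8.32, Δnorth = 41.31.
Bearing = atan2(8.32, 41.31) mod 360° = 11.39°; distance = √((8.32)² + (41.31)²) = 42.144 mi.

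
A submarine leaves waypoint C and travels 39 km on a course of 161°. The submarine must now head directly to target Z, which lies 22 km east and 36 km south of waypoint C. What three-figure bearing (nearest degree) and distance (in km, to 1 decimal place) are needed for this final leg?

085°, 9.3 km

Leg 1 (161°, 39 km): east 39 sin 161° = 12.70, north 39 cos 161° = -36.88
Current position: (12.70, -36.88). Target: (22, -36). Remaining: Δeast = 9.30, Δnorth = 0.88.
Bearing = atan2(9.30, 0.88) mod 360° = 84.63°; distance = √((9.30)² + (0.88)²) = 9.344 km.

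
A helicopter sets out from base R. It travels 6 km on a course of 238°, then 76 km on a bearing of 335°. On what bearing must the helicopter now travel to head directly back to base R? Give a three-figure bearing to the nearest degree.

150°

Leg 1 (238°, 6 km): east 6 sin 238° = -5.09, north 6 cos 238° = -3.18
Leg 2 (335°, 76 km): east 76 sin 335° = -32.12, north 76 cos 335° = 68.88
Net displacement: -37.21 east, 65.70 north. Direction back to start is (37.21, -65.70): bearing = atan2(37.21, -65.70) mod 360° = 150.48° ≈ 150°.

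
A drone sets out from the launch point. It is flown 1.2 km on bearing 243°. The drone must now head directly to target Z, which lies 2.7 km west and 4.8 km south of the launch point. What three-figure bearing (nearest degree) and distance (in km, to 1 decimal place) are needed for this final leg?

201°, 4.6 km

Leg 1 (243°, 1.2 km): east 1.2 sin 243° = -1.07, north 1.2 cos 243° = -0.54
Current position: (-1.07, -0.54). Target: (-2.7, -4.8). Remaining: Δeast = -1.63, Δnorth = -4.26.
Bearing = atan2(-1.63, -4.26) mod 360° = 200.97°; distance = √((-1.63)² + (-4.26)²) = 4.557 km.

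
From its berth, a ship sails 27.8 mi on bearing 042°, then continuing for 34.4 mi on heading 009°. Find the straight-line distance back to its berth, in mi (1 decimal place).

Leg 1 (042°, 27.8 mi): east 27.8 sin 42° = 18.60, north 27.8 cos 42° = 20.66
Leg 2 (009°, 34.4 mi): east 34.4 sin 9° = 5.38, north 34.4 cos 9° = 33.98
Net: 23.98 east, 54.64 north. Distance = √((23.98)² + (54.64)²) = 59.668 mi.

59.7 mi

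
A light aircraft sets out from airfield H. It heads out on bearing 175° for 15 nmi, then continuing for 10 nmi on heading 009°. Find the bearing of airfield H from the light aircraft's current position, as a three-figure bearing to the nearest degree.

330°

Leg 1 (175°, 15 nmi): east 15 sin 175° = 1.31, north 15 cos 175° = -14.94
Leg 2 (009°, 10 nmi): east 10 sin 9° = 1.56, north 10 cos 9° = 9.88
Net displacement: 2.87 east, -5.07 north. Direction back to start is (-2.87, 5.07): bearing = atan2(-2.87, 5.07) mod 360° = 330.45° ≈ 330°.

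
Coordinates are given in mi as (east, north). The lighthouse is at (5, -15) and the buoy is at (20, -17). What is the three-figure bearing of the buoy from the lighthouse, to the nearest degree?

098°

Δeast = 20 − 5 = 15.00; Δnorth = -17 − -15 = -2.00.
Bearing = atan2(Δeast, Δnorth) mod 360° = 97.59° ≈ 098°.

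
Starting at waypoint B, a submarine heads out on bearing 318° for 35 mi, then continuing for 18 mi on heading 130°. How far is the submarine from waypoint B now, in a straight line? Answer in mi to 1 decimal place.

17.4 mi

Leg 1 (318°, 35 mi): east 35 sin 318° = -23.42, north 35 cos 318° = 26.01
Leg 2 (130°, 18 mi): east 18 sin 130° = 13.79, north 18 cos 130° = -11.57
Net: -9.63 east, 14.44 north. Distance = √((-9.63)² + (14.44)²) = 17.357 mi.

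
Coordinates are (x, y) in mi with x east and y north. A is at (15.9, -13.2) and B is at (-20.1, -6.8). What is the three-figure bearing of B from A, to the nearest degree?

280°

Δeast = -20.1 − 15.9 = -36.00; Δnorth = -6.8 − -13.2 = 6.40.
Bearing = atan2(Δeast, Δnorth) mod 360° = 280.08° ≈ 280°.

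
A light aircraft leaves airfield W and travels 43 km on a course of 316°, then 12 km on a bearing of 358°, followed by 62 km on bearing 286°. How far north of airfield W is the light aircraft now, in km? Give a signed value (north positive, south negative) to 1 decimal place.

Leg 1 (316°, 43 km): east 43 sin 316° = -29.87, north 43 cos 316° = 30.93
Leg 2 (358°, 12 km): east 12 sin 358° = -0.42, north 12 cos 358° = 11.99
Leg 3 (286°, 62 km): east 62 sin 286° = -59.60, north 62 cos 286° = 17.09
Net north component: 60.01 km.

60.0 km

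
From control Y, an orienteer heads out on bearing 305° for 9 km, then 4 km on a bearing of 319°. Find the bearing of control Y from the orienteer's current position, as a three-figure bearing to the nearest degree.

Leg 1 (305°, 9 km): east 9 sin 305° = -7.37, north 9 cos 305° = 5.16
Leg 2 (319°, 4 km): east 4 sin 319° = -2.62, north 4 cos 319° = 3.02
Net displacement: -10.00 east, 8.18 north. Direction back to start is (10.00, -8.18): bearing = atan2(10.00, -8.18) mod 360° = 129.30° ≈ 129°.

129°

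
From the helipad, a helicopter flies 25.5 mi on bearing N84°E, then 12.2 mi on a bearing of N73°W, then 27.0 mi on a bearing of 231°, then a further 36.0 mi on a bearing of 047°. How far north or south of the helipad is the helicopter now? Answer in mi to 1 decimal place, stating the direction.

Leg 1 (N84°E, 25.5 mi): east 25.5 sin 84° = 25.36, north 25.5 cos 84° = 2.67
Leg 2 (N73°W, 12.2 mi): east 12.2 sin 287° = -11.67, north 12.2 cos 287° = 3.57
Leg 3 (231°, 27.0 mi): east 27.0 sin 231° = -20.98, north 27.0 cos 231° = -16.99
Leg 4 (047°, 36.0 mi): east 36.0 sin 47° = 26.33, north 36.0 cos 47° = 24.55
Net north component: 13.79 mi.

13.8 mi north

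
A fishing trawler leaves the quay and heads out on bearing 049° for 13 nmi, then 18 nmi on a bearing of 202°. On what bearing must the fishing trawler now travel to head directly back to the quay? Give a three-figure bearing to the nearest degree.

339°

Leg 1 (049°, 13 nmi): east 13 sin 49° = 9.81, north 13 cos 49° = 8.53
Leg 2 (202°, 18 nmi): east 18 sin 202° = -6.74, north 18 cos 202° = -16.69
Net displacement: 3.07 east, -8.16 north. Direction back to start is (-3.07, 8.16): bearing = atan2(-3.07, 8.16) mod 360° = 339.39° ≈ 339°.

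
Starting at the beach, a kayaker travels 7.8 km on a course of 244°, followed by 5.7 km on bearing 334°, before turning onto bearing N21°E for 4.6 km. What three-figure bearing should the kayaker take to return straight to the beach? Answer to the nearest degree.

127°

Leg 1 (244°, 7.8 km): east 7.8 sin 244° = -7.01, north 7.8 cos 244° = -3.42
Leg 2 (334°, 5.7 km): east 5.7 sin 334° = -2.50, north 5.7 cos 334° = 5.12
Leg 3 (N21°E, 4.6 km): east 4.6 sin 21° = 1.65, north 4.6 cos 21° = 4.29
Net displacement: -7.86 east, 6.00 north. Direction back to start is (7.86, -6.00): bearing = atan2(7.86, -6.00) mod 360° = 127.35° ≈ 127°.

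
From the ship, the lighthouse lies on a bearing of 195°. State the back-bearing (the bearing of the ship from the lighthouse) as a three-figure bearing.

015°

Back-bearing = 195° − 180° = 015°.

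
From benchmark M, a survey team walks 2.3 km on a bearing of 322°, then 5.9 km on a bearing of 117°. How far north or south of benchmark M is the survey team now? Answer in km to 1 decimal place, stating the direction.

0.9 km south

Leg 1 (322°, 2.3 km): east 2.3 sin 322° = -1.42, north 2.3 cos 322° = 1.81
Leg 2 (117°, 5.9 km): east 5.9 sin 117° = 5.26, north 5.9 cos 117° = -2.68
Net north component: -0.87 km.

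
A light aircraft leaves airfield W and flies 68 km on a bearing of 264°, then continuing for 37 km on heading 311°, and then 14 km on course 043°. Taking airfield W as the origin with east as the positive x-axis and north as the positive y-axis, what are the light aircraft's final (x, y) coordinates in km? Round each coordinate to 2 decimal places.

Leg 1 (264°, 68 km): east 68 sin 264° = -67.63, north 68 cos 264° = -7.11
Leg 2 (311°, 37 km): east 37 sin 311° = -27.92, north 37 cos 311° = 24.27
Leg 3 (043°, 14 km): east 14 sin 43° = 9.55, north 14 cos 43° = 10.24
Summing: -86.00 km east, 27.41 km north → (-86.00, 27.41).

(-86.00, 27.41)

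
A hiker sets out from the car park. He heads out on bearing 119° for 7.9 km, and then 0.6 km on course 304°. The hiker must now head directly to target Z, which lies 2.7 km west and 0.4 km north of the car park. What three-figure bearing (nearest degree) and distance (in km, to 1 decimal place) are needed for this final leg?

293°, 9.9 km

Leg 1 (119°, 7.9 km): east 7.9 sin 119° = 6.91, north 7.9 cos 119° = -3.83
Leg 2 (304°, 0.6 km): east 0.6 sin 304° = -0.50, north 0.6 cos 304° = 0.34
Current position: (6.41, -3.49). Target: (-2.7, 0.4). Remaining: Δeast = -9.11, Δnorth = 3.89.
Bearing = atan2(-9.11, 3.89) mod 360° = 293.14°; distance = √((-9.11)² + (3.89)²) = 9.909 km.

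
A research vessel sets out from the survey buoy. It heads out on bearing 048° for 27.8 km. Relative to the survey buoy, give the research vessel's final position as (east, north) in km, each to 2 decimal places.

Leg 1 (048°, 27.8 km): east 27.8 sin 48° = 20.66, north 27.8 cos 48° = 18.60
Summing: 20.66 km east, 18.60 km north → (20.66, 18.60).

(20.66, 18.60)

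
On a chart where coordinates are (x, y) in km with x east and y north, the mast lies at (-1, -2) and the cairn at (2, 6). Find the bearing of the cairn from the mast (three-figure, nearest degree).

Δeast = 2 − -1 = 3.00; Δnorth = 6 − -2 = 8.00.
Bearing = atan2(Δeast, Δnorth) mod 360° = 20.56° ≈ 021°.

021°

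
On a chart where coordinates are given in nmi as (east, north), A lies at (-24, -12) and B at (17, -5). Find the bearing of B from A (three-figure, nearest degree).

080°

Δeast = 17 − -24 = 41.00; Δnorth = -5 − -12 = 7.00.
Bearing = atan2(Δeast, Δnorth) mod 360° = 80.31° ≈ 080°.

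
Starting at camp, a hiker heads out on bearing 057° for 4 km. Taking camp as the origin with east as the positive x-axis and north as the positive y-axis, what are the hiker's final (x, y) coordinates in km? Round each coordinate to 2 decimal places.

Leg 1 (057°, 4 km): east 4 sin 57° = 3.35, north 4 cos 57° = 2.18
Summing: 3.35 km east, 2.18 km north → (3.35, 2.18).

(3.35, 2.18)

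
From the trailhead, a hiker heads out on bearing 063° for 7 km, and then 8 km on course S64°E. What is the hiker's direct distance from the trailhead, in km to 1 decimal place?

Leg 1 (063°, 7 km): east 7 sin 63° = 6.24, north 7 cos 63° = 3.18
Leg 2 (S64°E, 8 km): east 8 sin 116° = 7.19, north 8 cos 116° = -3.51
Net: 13.43 east, -0.33 north. Distance = √((13.43)² + (-0.33)²) = 13.431 km.

13.4 km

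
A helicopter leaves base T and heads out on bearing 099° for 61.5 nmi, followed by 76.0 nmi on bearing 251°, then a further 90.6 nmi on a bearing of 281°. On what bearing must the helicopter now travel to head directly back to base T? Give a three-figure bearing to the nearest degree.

Leg 1 (099°, 61.5 nmi): east 61.5 sin 99° = 60.74, north 61.5 cos 99° = -9.62
Leg 2 (251°, 76.0 nmi): east 76.0 sin 251° = -71.86, north 76.0 cos 251° = -24.74
Leg 3 (281°, 90.6 nmi): east 90.6 sin 281° = -88.94, north 90.6 cos 281° = 17.29
Net displacement: -100.05 east, -17.08 north. Direction back to start is (100.05, 17.08): bearing = atan2(100.05, 17.08) mod 360° = 80.31° ≈ 080°.

080°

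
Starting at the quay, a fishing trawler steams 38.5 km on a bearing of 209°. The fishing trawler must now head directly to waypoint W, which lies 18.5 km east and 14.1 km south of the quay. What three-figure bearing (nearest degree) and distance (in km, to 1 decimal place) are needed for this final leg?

062°, 42.0 km

Leg 1 (209°, 38.5 km): east 38.5 sin 209° = -18.67, north 38.5 cos 209° = -33.67
Current position: (-18.67, -33.67). Target: (18.5, -14.1). Remaining: Δeast = 37.17, Δnorth = 19.57.
Bearing = atan2(37.17, 19.57) mod 360° = 62.23°; distance = √((37.17)² + (19.57)²) = 42.004 km.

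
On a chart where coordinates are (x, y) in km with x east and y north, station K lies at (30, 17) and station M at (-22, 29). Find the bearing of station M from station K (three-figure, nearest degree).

Δeast = -22 − 30 = -52.00; Δnorth = 29 − 17 = 12.00.
Bearing = atan2(Δeast, Δnorth) mod 360° = 282.99° ≈ 283°.

283°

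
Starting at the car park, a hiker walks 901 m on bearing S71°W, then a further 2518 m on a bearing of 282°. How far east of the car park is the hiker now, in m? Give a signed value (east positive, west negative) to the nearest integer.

-3315 m

Leg 1 (S71°W, 901 m): east 901 sin 251° = -851.91, north 901 cos 251° = -293.34
Leg 2 (282°, 2518 m): east 2518 sin 282° = -2462.98, north 2518 cos 282° = 523.52
Net east component: -3314.89 m.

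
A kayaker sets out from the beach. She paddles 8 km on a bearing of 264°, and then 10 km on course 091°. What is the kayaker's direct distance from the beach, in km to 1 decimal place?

Leg 1 (264°, 8 km): east 8 sin 264° = -7.96, north 8 cos 264° = -0.84
Leg 2 (091°, 10 km): east 10 sin 91° = 10.00, north 10 cos 91° = -0.17
Net: 2.04 east, -1.01 north. Distance = √((2.04)² + (-1.01)²) = 2.279 km.

2.3 km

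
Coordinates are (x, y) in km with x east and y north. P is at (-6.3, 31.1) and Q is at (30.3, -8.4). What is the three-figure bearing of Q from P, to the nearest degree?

Δeast = 30.3 − -6.3 = 36.60; Δnorth = -8.4 − 31.1 = -39.50.
Bearing = atan2(Δeast, Δnorth) mod 360° = 137.18° ≈ 137°.

137°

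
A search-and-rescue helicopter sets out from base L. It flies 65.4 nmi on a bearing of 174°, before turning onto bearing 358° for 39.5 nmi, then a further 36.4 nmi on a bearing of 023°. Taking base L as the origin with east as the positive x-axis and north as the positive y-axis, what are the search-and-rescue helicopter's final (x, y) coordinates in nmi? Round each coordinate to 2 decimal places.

(19.68, 7.94)

Leg 1 (174°, 65.4 nmi): east 65.4 sin 174° = 6.84, north 65.4 cos 174° = -65.04
Leg 2 (358°, 39.5 nmi): east 39.5 sin 358° = -1.38, north 39.5 cos 358° = 39.48
Leg 3 (023°, 36.4 nmi): east 36.4 sin 23° = 14.22, north 36.4 cos 23° = 33.51
Summing: 19.68 nmi east, 7.94 nmi north → (19.68, 7.94).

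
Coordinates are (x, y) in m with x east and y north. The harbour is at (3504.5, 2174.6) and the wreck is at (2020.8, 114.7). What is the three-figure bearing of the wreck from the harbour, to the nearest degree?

Δeast = 2020.8 − 3504.5 = -1483.70; Δnorth = 114.7 − 2174.6 = -2059.90.
Bearing = atan2(Δeast, Δnorth) mod 360° = 215.76° ≈ 216°.

216°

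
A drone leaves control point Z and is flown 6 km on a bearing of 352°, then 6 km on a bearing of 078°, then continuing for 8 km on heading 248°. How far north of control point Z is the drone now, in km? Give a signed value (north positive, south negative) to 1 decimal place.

4.2 km

Leg 1 (352°, 6 km): east 6 sin 352° = -0.84, north 6 cos 352° = 5.94
Leg 2 (078°, 6 km): east 6 sin 78° = 5.87, north 6 cos 78° = 1.25
Leg 3 (248°, 8 km): east 8 sin 248° = -7.42, north 8 cos 248° = -3.00
Net north component: 4.19 km.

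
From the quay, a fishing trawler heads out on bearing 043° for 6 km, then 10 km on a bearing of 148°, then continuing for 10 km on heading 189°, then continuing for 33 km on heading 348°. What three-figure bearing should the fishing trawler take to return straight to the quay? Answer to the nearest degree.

Leg 1 (043°, 6 km): east 6 sin 43° = 4.09, north 6 cos 43° = 4.39
Leg 2 (148°, 10 km): east 10 sin 148° = 5.30, north 10 cos 148° = -8.48
Leg 3 (189°, 10 km): east 10 sin 189° = -1.56, north 10 cos 189° = -9.88
Leg 4 (348°, 33 km): east 33 sin 348° = -6.86, north 33 cos 348° = 32.28
Net displacement: 0.97 east, 18.31 north. Direction back to start is (-0.97, -18.31): bearing = atan2(-0.97, -18.31) mod 360° = 183.02° ≈ 183°.

183°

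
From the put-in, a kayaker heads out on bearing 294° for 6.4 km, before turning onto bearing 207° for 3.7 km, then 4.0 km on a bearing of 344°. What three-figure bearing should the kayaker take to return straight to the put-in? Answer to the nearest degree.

Leg 1 (294°, 6.4 km): east 6.4 sin 294° = -5.85, north 6.4 cos 294° = 2.60
Leg 2 (207°, 3.7 km): east 3.7 sin 207° = -1.68, north 3.7 cos 207° = -3.30
Leg 3 (344°, 4.0 km): east 4.0 sin 344° = -1.10, north 4.0 cos 344° = 3.85
Net displacement: -8.63 east, 3.15 north. Direction back to start is (8.63, -3.15): bearing = atan2(8.63, -3.15) mod 360° = 110.06° ≈ 110°.

110°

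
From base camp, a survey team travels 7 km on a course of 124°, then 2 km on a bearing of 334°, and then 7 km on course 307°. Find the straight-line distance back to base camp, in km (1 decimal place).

2.2 km

Leg 1 (124°, 7 km): east 7 sin 124° = 5.80, north 7 cos 124° = -3.91
Leg 2 (334°, 2 km): east 2 sin 334° = -0.88, north 2 cos 334° = 1.80
Leg 3 (307°, 7 km): east 7 sin 307° = -5.59, north 7 cos 307° = 4.21
Net: -0.66 east, 2.10 north. Distance = √((-0.66)² + (2.10)²) = 2.199 km.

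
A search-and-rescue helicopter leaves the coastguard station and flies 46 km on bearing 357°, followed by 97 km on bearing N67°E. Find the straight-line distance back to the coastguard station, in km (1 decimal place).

120.7 km

Leg 1 (357°, 46 km): east 46 sin 357° = -2.41, north 46 cos 357° = 45.94
Leg 2 (N67°E, 97 km): east 97 sin 67° = 89.29, north 97 cos 67° = 37.90
Net: 86.88 east, 83.84 north. Distance = √((86.88)² + (83.84)²) = 120.736 km.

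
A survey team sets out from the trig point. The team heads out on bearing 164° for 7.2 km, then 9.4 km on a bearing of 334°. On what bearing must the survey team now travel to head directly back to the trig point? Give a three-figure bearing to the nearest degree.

126°

Leg 1 (164°, 7.2 km): east 7.2 sin 164° = 1.98, north 7.2 cos 164° = -6.92
Leg 2 (334°, 9.4 km): east 9.4 sin 334° = -4.12, north 9.4 cos 334° = 8.45
Net displacement: -2.14 east, 1.53 north. Direction back to start is (2.14, -1.53): bearing = atan2(2.14, -1.53) mod 360° = 125.57° ≈ 126°.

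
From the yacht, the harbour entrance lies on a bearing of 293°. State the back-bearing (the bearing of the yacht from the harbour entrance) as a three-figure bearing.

Back-bearing = 293° − 180° = 113°.

113°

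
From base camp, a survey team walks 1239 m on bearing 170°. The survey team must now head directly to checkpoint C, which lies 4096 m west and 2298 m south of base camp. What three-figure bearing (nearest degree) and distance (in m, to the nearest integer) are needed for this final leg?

256°, 4444 m

Leg 1 (170°, 1239 m): east 1239 sin 170° = 215.15, north 1239 cos 170° = -1220.18
Current position: (215.15, -1220.18). Target: (-4096, -2298). Remaining: Δeast = -4311.15, Δnorth = -1077.82.
Bearing = atan2(-4311.15, -1077.82) mod 360° = 255.96°; distance = √((-4311.15)² + (-1077.82)²) = 4443.840 m.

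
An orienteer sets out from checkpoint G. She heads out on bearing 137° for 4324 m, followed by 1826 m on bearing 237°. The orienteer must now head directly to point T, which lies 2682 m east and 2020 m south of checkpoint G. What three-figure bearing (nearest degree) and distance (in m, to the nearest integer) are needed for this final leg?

031°, 2483 m

Leg 1 (137°, 4324 m): east 4324 sin 137° = 2948.96, north 4324 cos 137° = -3162.37
Leg 2 (237°, 1826 m): east 1826 sin 237° = -1531.41, north 1826 cos 237° = -994.51
Current position: (1417.55, -4156.88). Target: (2682, -2020). Remaining: Δeast = 1264.45, Δnorth = 2136.88.
Bearing = atan2(1264.45, 2136.88) mod 360° = 30.61°; distance = √((1264.45)² + (2136.88)²) = 2482.964 m.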